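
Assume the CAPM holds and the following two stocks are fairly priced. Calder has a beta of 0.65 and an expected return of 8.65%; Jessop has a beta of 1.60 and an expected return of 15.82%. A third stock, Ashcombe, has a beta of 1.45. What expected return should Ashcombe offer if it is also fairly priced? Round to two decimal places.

MRP (SML slope) = (15.82% − 8.65%) / (1.60 − 0.65) = 7.17% / 0.95 = 7.5474%
R_f (intercept) = 8.65% − 0.65 × 7.5474% = 3.7442%
E(R_Ashcombe) = R_f + β × MRP = 3.7442% + 1.45 × 7.5474% = 14.69%

14.69%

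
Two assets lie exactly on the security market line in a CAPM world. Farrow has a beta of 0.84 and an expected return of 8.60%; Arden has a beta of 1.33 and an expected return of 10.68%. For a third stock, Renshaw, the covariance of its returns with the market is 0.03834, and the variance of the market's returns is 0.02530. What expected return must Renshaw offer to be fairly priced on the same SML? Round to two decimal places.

MRP = (10.68% − 8.60%) / (1.33 − 0.84) = 4.2449%
R_f = 8.60% − 0.84 × 4.2449% = 5.0343%
β_Renshaw = Cov / Var(R_m) = 0.03834 / 0.02530 = 1.5154
E(R_Renshaw) = R_f + β × MRP = 5.0343% + 1.5154 × 4.2449% = 11.47%

11.47%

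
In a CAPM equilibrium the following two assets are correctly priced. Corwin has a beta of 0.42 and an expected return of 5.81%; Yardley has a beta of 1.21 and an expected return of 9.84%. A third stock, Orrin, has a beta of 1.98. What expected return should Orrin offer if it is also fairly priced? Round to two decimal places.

MRP (SML slope) = (9.84% − 5.81%) / (1.21 − 0.42) = 4.03% / 0.79 = 5.1013%
R_f (intercept) = 5.81% − 0.42 × 5.1013% = 3.6675%
E(R_Orrin) = R_f + β × MRP = 3.6675% + 1.98 × 5.1013% = 13.77%

13.77%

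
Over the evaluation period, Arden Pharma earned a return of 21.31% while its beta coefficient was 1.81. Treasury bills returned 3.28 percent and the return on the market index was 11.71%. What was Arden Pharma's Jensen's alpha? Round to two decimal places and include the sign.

Market excess return = 11.71% − 3.28% = 8.43%
CAPM benchmark = R_f + β(R_m − R_f) = 3.28% + 1.81 × 8.43% = 18.5383%
α = actual − benchmark = 21.31% − 18.5383% = +2.77%

+2.77%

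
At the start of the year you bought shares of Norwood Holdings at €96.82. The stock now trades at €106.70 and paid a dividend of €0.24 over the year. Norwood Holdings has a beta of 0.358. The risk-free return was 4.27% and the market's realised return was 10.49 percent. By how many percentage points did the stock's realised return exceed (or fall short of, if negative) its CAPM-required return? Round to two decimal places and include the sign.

+3.96%

Realised HPR = (P1 + D1 − P0) / P0 = (106.70 + 0.24 − 96.82) / 96.82 = 10.12 / 96.82 = 10.4524%
MRP = 10.49% − 4.27% = 6.22%
CAPM required = R_f + β·MRP = 4.27% + 0.358 × 6.22% = 6.49676%
α = realised − required = 10.4524% − 6.49676% = +3.96%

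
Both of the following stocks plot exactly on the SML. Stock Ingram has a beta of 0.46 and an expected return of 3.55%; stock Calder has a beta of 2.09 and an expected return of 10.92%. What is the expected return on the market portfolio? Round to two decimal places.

5.99%

Both satisfy E(R) = R_f + β·MRP, so the slope of the SML is
MRP = (10.92% − 3.55%) / (2.09 − 0.46) = 7.37% / 1.63 = 4.5215%
R_f = E(R_Ingram) − β_Ingram·MRP = 3.55% − 0.46 × 4.5215% = 1.4701%
E(R_m) = R_f + MRP = 1.4701% + 4.5215% = 5.99%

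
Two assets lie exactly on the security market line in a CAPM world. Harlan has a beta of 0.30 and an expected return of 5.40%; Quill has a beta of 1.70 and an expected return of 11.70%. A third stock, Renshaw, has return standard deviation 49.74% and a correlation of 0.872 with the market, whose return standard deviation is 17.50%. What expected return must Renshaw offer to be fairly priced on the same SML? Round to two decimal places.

MRP = (11.70% − 5.40%) / (1.70 − 0.30) = 4.5000%
R_f = 5.40% − 0.30 × 4.5000% = 4.0500%
β_Renshaw = ρ·σ_i/σ_m = 0.872 × 49.74 / 17.50 = 2.4785
E(R_Renshaw) = R_f + β × MRP = 4.0500% + 2.4785 × 4.5000% = 15.20%

15.20%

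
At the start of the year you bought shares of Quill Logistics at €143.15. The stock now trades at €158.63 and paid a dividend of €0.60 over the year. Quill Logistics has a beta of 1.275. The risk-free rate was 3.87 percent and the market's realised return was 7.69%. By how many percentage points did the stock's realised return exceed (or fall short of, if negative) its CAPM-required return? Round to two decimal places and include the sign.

+2.49%

Realised HPR = (P1 + D1 − P0) / P0 = (158.63 + 0.60 − 143.15) / 143.15 = 16.08 / 143.15 = 11.2330%
MRP = 7.69% − 3.87% = 3.82%
CAPM required = R_f + β·MRP = 3.87% + 1.275 × 3.82% = 8.74050%
α = realised − required = 11.2330% − 8.74050% = +2.49%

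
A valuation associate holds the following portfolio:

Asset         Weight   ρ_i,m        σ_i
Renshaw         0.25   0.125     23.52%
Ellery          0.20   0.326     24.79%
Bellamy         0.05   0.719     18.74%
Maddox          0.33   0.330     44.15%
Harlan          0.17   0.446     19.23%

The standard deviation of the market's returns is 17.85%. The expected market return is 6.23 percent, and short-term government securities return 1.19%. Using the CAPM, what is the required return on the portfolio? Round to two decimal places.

β_Renshaw = 0.125 × 23.52% / 17.85% = 0.1647
β_Ellery = 0.326 × 24.79% / 17.85% = 0.4527
β_Bellamy = 0.719 × 18.74% / 17.85% = 0.7548
β_Maddox = 0.330 × 44.15% / 17.85% = 0.8162
β_Harlan = 0.446 × 19.23% / 17.85% = 0.4805
β_P = Σ w_i β_i = 0.25×0.1647 + 0.20×0.4527 + 0.05×0.7548 + 0.33×0.8162 + 0.17×0.4805 = 0.5205
MRP = 6.23% − 1.19% = 5.04%
E(R_P) = R_f + β_P × MRP = 1.19% + 0.5205 × 5.04% = 3.81%

3.81%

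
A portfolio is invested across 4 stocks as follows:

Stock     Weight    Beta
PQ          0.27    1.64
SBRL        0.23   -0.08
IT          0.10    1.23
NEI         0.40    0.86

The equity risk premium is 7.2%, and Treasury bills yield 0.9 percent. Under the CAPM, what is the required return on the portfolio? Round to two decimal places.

β_P = Σ w_i β_i = 0.27×1.64 + 0.23×-0.08 + 0.10×1.23 + 0.40×0.86 = 0.8914
E(R_P) = R_f + β_P × MRP = 0.9% + 0.8914 × 7.2% = 7.32%

7.32%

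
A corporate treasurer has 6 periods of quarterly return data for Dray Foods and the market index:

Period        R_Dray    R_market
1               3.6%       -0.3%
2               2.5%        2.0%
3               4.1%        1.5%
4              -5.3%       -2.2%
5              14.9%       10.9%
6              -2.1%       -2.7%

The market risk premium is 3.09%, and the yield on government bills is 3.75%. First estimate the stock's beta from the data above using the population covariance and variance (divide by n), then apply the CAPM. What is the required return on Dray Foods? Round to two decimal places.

7.83%

Mean R_i = (3.6 + 2.5 + 4.1 − 5.3 + 14.9 − 2.1) / 6 = 2.9500%
Mean R_m = (-0.3 + 2.0 + 1.5 − 2.2 + 10.9 − 2.7) / 6 = 1.5333%
Σ(R_i − R̄_i)(R_m − R̄_m) = 162.6700  ⇒  Cov = 162.6700 / 6 = 27.1117
Σ(R_m − R̄_m)² = 123.1733  ⇒  Var(R_m) = 123.1733 / 6 = 20.5289
β = Cov / Var(R_m) = 27.1117 / 20.5289 = 1.3207
E(R) = R_f + β × MRP = 3.75% + 1.3207 × 3.09% = 7.83%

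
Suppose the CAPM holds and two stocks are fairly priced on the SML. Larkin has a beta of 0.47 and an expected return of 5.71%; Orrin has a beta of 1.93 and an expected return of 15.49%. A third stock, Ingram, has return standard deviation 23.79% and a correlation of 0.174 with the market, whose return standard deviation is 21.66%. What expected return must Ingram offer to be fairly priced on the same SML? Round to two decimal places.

3.84%

MRP = (15.49% − 5.71%) / (1.93 − 0.47) = 6.6986%
R_f = 5.71% − 0.47 × 6.6986% = 2.5617%
β_Ingram = ρ·σ_i/σ_m = 0.174 × 23.79 / 21.66 = 0.1911
E(R_Ingram) = R_f + β × MRP = 2.5617% + 0.1911 × 6.6986% = 3.84%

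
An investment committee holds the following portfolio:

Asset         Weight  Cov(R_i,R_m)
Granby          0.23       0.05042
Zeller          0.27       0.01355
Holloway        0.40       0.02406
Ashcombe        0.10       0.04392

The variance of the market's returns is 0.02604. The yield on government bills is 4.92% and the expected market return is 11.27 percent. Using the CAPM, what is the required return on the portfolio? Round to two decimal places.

β_Granby = 0.05042 / 0.02604 = 1.9363
β_Zeller = 0.01355 / 0.02604 = 0.5204
β_Holloway = 0.02406 / 0.02604 = 0.9240
β_Ashcombe = 0.04392 / 0.02604 = 1.6866
β_P = Σ w_i β_i = 0.23×1.9363 + 0.27×0.5204 + 0.40×0.9240 + 0.10×1.6866 = 1.1241
MRP = 11.27% − 4.92% = 6.35%
E(R_P) = R_f + β_P × MRP = 4.92% + 1.1241 × 6.35% = 12.06%

12.06%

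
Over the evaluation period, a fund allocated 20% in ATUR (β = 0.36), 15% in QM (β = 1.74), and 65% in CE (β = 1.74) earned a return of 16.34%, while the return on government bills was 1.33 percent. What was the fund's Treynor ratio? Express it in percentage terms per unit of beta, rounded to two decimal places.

β_P = 0.20×0.36 + 0.15×1.74 + 0.65×1.74 = 1.4640
Treynor = (R_P − R_f) / β_P = (16.34% − 1.33%) / 1.4640 = 15.01% / 1.4640 = 10.25%

10.25%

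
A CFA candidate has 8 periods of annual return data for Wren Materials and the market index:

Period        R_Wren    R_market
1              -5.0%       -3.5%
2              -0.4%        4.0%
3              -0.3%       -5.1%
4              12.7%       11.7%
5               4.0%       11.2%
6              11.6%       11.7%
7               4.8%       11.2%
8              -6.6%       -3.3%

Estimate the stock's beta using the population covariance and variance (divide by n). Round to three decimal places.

0.789

Mean R_i = (-5.0 − 0.4 − 0.3 + 12.7 + 4.0 + 11.6 + 4.8 − 6.6) / 8 = 2.6000%
Mean R_m = (-3.5 + 4.0 − 5.1 + 11.7 + 11.2 + 11.7 + 11.2 − 3.3) / 8 = 4.7375%
Σ(R_i − R̄_i)(R_m − R̄_m) = 323.5400  ⇒  Cov = 323.5400 / 8 = 40.4425
Σ(R_m − R̄_m)² = 410.2588  ⇒  Var(R_m) = 410.2588 / 8 = 51.2824
β = Cov / Var(R_m) = 40.4425 / 51.2824 = 0.7886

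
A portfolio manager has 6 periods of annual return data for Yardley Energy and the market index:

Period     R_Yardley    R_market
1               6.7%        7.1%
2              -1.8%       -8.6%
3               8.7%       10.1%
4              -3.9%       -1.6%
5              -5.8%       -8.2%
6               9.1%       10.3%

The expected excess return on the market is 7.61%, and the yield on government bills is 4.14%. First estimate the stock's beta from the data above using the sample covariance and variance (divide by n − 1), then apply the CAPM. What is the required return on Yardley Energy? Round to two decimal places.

9.60%

Mean R_i = (6.7 − 1.8 + 8.7 − 3.9 − 5.8 + 9.1) / 6 = 2.1667%
Mean R_m = (7.1 − 8.6 + 10.1 − 1.6 − 8.2 + 10.3) / 6 = 1.5167%
Σ(R_i − R̄_i)(R_m − R̄_m) = 278.7333  ⇒  Cov = 278.7333 / 5 = 55.7467
Σ(R_m − R̄_m)² = 388.4683  ⇒  Var(R_m) = 388.4683 / 5 = 77.6937
β = Cov / Var(R_m) = 55.7467 / 77.6937 = 0.7175
E(R) = R_f + β × MRP = 4.14% + 0.7175 × 7.61% = 9.60%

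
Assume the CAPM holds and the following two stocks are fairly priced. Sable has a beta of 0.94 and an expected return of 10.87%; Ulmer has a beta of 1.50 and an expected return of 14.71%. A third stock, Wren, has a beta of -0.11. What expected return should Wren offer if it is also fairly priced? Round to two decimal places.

3.67%

MRP (SML slope) = (14.71% − 10.87%) / (1.50 − 0.94) = 3.84% / 0.56 = 6.8571%
R_f (intercept) = 10.87% − 0.94 × 6.8571% = 4.4243%
E(R_Wren) = R_f + β × MRP = 4.4243% + -0.11 × 6.8571% = 3.67%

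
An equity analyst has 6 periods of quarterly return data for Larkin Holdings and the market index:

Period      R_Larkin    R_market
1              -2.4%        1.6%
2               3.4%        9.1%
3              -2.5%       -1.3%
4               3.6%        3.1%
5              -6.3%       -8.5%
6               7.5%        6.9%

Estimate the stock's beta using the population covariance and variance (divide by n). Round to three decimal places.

0.716

Mean R_i = (-2.4 + 3.4 − 2.5 + 3.6 − 6.3 + 7.5) / 6 = 0.5500%
Mean R_m = (1.6 + 9.1 − 1.3 + 3.1 − 8.5 + 6.9) / 6 = 1.8167%
Σ(R_i − R̄_i)(R_m − R̄_m) = 140.8150  ⇒  Cov = 140.8150 / 6 = 23.4692
Σ(R_m − R̄_m)² = 196.7283  ⇒  Var(R_m) = 196.7283 / 6 = 32.7881
β = Cov / Var(R_m) = 23.4692 / 32.7881 = 0.7158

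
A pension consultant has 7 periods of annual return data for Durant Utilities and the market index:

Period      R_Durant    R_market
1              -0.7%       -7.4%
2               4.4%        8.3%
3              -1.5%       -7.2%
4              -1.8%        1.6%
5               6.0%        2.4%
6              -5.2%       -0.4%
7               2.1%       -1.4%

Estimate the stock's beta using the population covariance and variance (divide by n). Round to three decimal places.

0.355

Mean R_i = (-0.7 + 4.4 − 1.5 − 1.8 + 6.0 − 5.2 + 2.1) / 7 = 0.4714%
Mean R_m = (-7.4 + 8.3 − 7.2 + 1.6 + 2.4 − 0.4 − 1.4) / 7 = -0.5857%
Σ(R_i − R̄_i)(R_m − R̄_m) = 65.0929  ⇒  Cov = 65.0929 / 7 = 9.2990
Σ(R_m − R̄_m)² = 183.5286  ⇒  Var(R_m) = 183.5286 / 7 = 26.2184
β = Cov / Var(R_m) = 9.2990 / 26.2184 = 0.3547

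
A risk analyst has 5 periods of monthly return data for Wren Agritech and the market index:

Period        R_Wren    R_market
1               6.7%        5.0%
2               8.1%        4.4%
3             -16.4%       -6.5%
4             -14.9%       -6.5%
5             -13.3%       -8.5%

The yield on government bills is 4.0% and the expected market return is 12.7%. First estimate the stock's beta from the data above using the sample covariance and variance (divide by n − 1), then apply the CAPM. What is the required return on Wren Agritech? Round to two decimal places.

Mean R_i = (6.7 + 8.1 − 16.4 − 14.9 − 13.3) / 5 = -5.9600%
Mean R_m = (5.0 + 4.4 − 6.5 − 6.5 − 8.5) / 5 = -2.4200%
Σ(R_i − R̄_i)(R_m − R̄_m) = 313.5240  ⇒  Cov = 313.5240 / 4 = 78.3810
Σ(R_m − R̄_m)² = 171.8280  ⇒  Var(R_m) = 171.8280 / 4 = 42.9570
β = Cov / Var(R_m) = 78.3810 / 42.9570 = 1.8246
MRP = 12.7% − 4.0% = 8.70%
E(R) = R_f + β × MRP = 4.0% + 1.8246 × 8.7% = 19.87%

19.87%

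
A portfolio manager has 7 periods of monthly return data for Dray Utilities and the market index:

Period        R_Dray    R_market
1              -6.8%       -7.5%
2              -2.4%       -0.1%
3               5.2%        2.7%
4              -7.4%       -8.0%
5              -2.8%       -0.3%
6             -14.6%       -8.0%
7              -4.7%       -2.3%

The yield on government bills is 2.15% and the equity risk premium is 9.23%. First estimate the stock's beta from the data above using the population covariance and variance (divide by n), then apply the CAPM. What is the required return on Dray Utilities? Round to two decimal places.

13.13%

Mean R_i = (-6.8 − 2.4 + 5.2 − 7.4 − 2.8 − 14.6 − 4.7) / 7 = -4.7857%
Mean R_m = (-7.5 − 0.1 + 2.7 − 8.0 − 0.3 − 8.0 − 2.3) / 7 = -3.3571%
Σ(R_i − R̄_i)(R_m − R̄_m) = 140.4657  ⇒  Cov = 140.4657 / 7 = 20.0665
Σ(R_m − R̄_m)² = 118.0371  ⇒  Var(R_m) = 118.0371 / 7 = 16.8624
β = Cov / Var(R_m) = 20.0665 / 16.8624 = 1.1900
E(R) = R_f + β × MRP = 2.15% + 1.1900 × 9.23% = 13.13%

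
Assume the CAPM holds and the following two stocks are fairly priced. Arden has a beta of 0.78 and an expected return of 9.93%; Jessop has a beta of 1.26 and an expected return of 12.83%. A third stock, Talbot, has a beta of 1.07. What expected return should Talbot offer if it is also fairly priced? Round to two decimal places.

MRP (SML slope) = (12.83% − 9.93%) / (1.26 − 0.78) = 2.90% / 0.48 = 6.0417%
R_f (intercept) = 9.93% − 0.78 × 6.0417% = 5.2175%
E(R_Talbot) = R_f + β × MRP = 5.2175% + 1.07 × 6.0417% = 11.68%

11.68%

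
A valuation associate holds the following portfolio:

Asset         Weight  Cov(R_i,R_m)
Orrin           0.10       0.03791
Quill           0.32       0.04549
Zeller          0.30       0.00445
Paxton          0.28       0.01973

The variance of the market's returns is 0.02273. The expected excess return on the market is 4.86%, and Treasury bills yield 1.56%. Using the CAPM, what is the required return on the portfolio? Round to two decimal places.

6.95%

β_Orrin = 0.03791 / 0.02273 = 1.6678
β_Quill = 0.04549 / 0.02273 = 2.0013
β_Zeller = 0.00445 / 0.02273 = 0.1958
β_Paxton = 0.01973 / 0.02273 = 0.8680
β_P = Σ w_i β_i = 0.10×1.6678 + 0.32×2.0013 + 0.30×0.1958 + 0.28×0.8680 = 1.1090
E(R_P) = R_f + β_P × MRP = 1.56% + 1.1090 × 4.86% = 6.95%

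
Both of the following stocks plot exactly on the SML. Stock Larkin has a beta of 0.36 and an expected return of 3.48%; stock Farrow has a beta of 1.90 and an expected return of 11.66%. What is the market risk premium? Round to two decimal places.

Both satisfy E(R) = R_f + β·MRP, so the slope of the SML is
MRP = (11.66% − 3.48%) / (1.90 − 0.36) = 8.18% / 1.54 = 5.3117%

5.31%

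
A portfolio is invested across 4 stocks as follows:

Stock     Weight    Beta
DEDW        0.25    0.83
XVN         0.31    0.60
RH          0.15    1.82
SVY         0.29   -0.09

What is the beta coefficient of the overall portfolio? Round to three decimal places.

0.640

β_P = Σ w_i β_i = 0.25×0.83 + 0.31×0.60 + 0.15×1.82 + 0.29×-0.09 = 0.6404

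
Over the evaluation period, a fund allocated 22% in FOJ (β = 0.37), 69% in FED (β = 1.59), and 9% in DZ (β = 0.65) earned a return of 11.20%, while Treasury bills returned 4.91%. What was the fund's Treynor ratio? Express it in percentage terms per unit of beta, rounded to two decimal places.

5.08%

β_P = 0.22×0.37 + 0.69×1.59 + 0.09×0.65 = 1.2370
Treynor = (R_P − R_f) / β_P = (11.20% − 4.91%) / 1.2370 = 6.29% / 1.2370 = 5.08%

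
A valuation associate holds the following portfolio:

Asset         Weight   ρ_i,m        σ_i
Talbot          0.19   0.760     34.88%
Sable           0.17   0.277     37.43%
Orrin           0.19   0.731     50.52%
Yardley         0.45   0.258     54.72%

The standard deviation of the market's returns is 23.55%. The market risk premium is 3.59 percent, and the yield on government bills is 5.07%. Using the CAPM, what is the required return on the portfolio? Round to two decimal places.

β_Talbot = 0.760 × 34.88% / 23.55% = 1.1256
β_Sable = 0.277 × 37.43% / 23.55% = 0.4403
β_Orrin = 0.731 × 50.52% / 23.55% = 1.5682
β_Yardley = 0.258 × 54.72% / 23.55% = 0.5995
β_P = Σ w_i β_i = 0.19×1.1256 + 0.17×0.4403 + 0.19×1.5682 + 0.45×0.5995 = 0.8564
E(R_P) = R_f + β_P × MRP = 5.07% + 0.8564 × 3.59% = 8.14%

8.14%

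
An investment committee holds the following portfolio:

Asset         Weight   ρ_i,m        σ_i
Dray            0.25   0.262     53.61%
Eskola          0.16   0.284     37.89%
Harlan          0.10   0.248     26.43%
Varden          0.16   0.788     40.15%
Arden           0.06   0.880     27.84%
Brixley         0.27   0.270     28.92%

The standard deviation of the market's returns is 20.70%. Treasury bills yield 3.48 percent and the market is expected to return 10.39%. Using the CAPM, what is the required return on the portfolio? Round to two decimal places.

β_Dray = 0.262 × 53.61% / 20.70% = 0.6785
β_Eskola = 0.284 × 37.89% / 20.70% = 0.5198
β_Harlan = 0.248 × 26.43% / 20.70% = 0.3166
β_Varden = 0.788 × 40.15% / 20.70% = 1.5284
β_Arden = 0.880 × 27.84% / 20.70% = 1.1835
β_Brixley = 0.270 × 28.92% / 20.70% = 0.3772
β_P = Σ w_i β_i = 0.25×0.6785 + 0.16×0.5198 + 0.10×0.3166 + 0.16×1.5284 + 0.06×1.1835 + 0.27×0.3772 = 0.7019
MRP = 10.39% − 3.48% = 6.91%
E(R_P) = R_f + β_P × MRP = 3.48% + 0.7019 × 6.91% = 8.33%

8.33%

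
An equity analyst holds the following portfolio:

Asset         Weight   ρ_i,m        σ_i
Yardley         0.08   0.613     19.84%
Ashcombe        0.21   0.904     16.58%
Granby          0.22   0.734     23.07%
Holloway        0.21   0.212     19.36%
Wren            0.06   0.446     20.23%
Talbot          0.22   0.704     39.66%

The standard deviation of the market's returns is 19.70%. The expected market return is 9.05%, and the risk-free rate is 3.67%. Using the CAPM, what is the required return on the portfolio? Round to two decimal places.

β_Yardley = 0.613 × 19.84% / 19.70% = 0.6174
β_Ashcombe = 0.904 × 16.58% / 19.70% = 0.7608
β_Granby = 0.734 × 23.07% / 19.70% = 0.8596
β_Holloway = 0.212 × 19.36% / 19.70% = 0.2083
β_Wren = 0.446 × 20.23% / 19.70% = 0.4580
β_Talbot = 0.704 × 39.66% / 19.70% = 1.4173
β_P = Σ w_i β_i = 0.08×0.6174 + 0.21×0.7608 + 0.22×0.8596 + 0.21×0.2083 + 0.06×0.4580 + 0.22×1.4173 = 0.7813
MRP = 9.05% − 3.67% = 5.38%
E(R_P) = R_f + β_P × MRP = 3.67% + 0.7813 × 5.38% = 7.87%

7.87%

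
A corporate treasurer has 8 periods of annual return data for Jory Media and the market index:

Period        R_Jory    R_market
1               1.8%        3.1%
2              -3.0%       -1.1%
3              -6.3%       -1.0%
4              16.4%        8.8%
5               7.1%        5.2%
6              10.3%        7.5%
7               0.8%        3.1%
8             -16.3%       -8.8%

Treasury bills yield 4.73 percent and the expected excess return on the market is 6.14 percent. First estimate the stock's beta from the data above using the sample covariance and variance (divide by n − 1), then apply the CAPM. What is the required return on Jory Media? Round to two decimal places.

Mean R_i = (1.8 − 3.0 − 6.3 + 16.4 + 7.1 + 10.3 + 0.8 − 16.3) / 8 = 1.3500%
Mean R_m = (3.1 − 1.1 − 1.0 + 8.8 + 5.2 + 7.5 + 3.1 − 8.8) / 8 = 2.1000%
Σ(R_i − R̄_i)(R_m − R̄_m) = 396.9100  ⇒  Cov = 396.9100 / 7 = 56.7014
Σ(R_m − R̄_m)² = 224.3200  ⇒  Var(R_m) = 224.3200 / 7 = 32.0457
β = Cov / Var(R_m) = 56.7014 / 32.0457 = 1.7694
E(R) = R_f + β × MRP = 4.73% + 1.7694 × 6.14% = 15.59%

15.59%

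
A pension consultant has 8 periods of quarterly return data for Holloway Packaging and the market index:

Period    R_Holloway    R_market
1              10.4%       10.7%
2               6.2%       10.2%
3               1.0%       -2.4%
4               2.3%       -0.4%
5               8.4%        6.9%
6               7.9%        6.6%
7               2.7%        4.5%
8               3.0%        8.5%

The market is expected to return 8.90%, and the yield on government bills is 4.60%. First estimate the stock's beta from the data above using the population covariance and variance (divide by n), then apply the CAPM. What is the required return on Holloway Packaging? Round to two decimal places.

Mean R_i = (10.4 + 6.2 + 1.0 + 2.3 + 8.4 + 7.9 + 2.7 + 3.0) / 8 = 5.2375%
Mean R_m = (10.7 + 10.2 − 2.4 − 0.4 + 6.9 + 6.6 + 4.5 + 8.5) / 8 = 5.5750%
Σ(R_i − R̄_i)(R_m − R̄_m) = 85.3575  ⇒  Cov = 85.3575 / 8 = 10.6697
Σ(R_m − R̄_m)² = 159.4750  ⇒  Var(R_m) = 159.4750 / 8 = 19.9344
β = Cov / Var(R_m) = 10.6697 / 19.9344 = 0.5352
MRP = 8.90% − 4.60% = 4.30%
E(R) = R_f + β × MRP = 4.60% + 0.5352 × 4.30% = 6.90%

6.90%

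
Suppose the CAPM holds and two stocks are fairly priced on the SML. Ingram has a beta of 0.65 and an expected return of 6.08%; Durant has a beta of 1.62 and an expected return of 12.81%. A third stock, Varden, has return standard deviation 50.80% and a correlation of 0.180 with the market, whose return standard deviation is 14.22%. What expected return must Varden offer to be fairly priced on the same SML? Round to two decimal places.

MRP = (12.81% − 6.08%) / (1.62 − 0.65) = 6.9381%
R_f = 6.08% − 0.65 × 6.9381% = 1.5702%
β_Varden = ρ·σ_i/σ_m = 0.180 × 50.80 / 14.22 = 0.6430
E(R_Varden) = R_f + β × MRP = 1.5702% + 0.6430 × 6.9381% = 6.03%

6.03%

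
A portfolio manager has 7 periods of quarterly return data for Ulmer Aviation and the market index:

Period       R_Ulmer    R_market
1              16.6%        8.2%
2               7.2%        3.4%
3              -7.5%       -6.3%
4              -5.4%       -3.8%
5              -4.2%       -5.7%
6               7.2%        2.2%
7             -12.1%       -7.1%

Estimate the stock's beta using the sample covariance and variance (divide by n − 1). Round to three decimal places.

Mean R_i = (16.6 + 7.2 − 7.5 − 5.4 − 4.2 + 7.2 − 12.1) / 7 = 0.2571%
Mean R_m = (8.2 + 3.4 − 6.3 − 3.8 − 5.7 + 2.2 − 7.1) / 7 = -1.3000%
Σ(R_i − R̄_i)(R_m − R̄_m) = 356.4000  ⇒  Cov = 356.4000 / 6 = 59.4000
Σ(R_m − R̄_m)² = 208.8400  ⇒  Var(R_m) = 208.8400 / 6 = 34.8067
β = Cov / Var(R_m) = 59.4000 / 34.8067 = 1.7066

1.707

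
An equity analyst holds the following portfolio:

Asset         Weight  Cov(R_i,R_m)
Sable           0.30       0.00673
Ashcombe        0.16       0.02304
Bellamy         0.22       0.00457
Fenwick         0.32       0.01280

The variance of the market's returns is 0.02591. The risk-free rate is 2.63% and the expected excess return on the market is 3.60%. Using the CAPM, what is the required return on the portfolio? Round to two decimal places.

4.13%

β_Sable = 0.00673 / 0.02591 = 0.2597
β_Ashcombe = 0.02304 / 0.02591 = 0.8892
β_Bellamy = 0.00457 / 0.02591 = 0.1764
β_Fenwick = 0.01280 / 0.02591 = 0.4940
β_P = Σ w_i β_i = 0.30×0.2597 + 0.16×0.8892 + 0.22×0.1764 + 0.32×0.4940 = 0.4171
E(R_P) = R_f + β_P × MRP = 2.63% + 0.4171 × 3.60% = 4.13%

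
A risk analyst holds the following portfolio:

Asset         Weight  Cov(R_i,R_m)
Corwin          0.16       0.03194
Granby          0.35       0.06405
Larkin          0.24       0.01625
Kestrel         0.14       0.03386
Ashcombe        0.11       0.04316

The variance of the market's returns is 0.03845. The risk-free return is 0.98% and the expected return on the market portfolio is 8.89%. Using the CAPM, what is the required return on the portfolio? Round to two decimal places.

9.40%

β_Corwin = 0.03194 / 0.03845 = 0.8307
β_Granby = 0.06405 / 0.03845 = 1.6658
β_Larkin = 0.01625 / 0.03845 = 0.4226
β_Kestrel = 0.03386 / 0.03845 = 0.8806
β_Ashcombe = 0.04316 / 0.03845 = 1.1225
β_P = Σ w_i β_i = 0.16×0.8307 + 0.35×1.6658 + 0.24×0.4226 + 0.14×0.8806 + 0.11×1.1225 = 1.0641
MRP = 8.89% − 0.98% = 7.91%
E(R_P) = R_f + β_P × MRP = 0.98% + 1.0641 × 7.91% = 9.40%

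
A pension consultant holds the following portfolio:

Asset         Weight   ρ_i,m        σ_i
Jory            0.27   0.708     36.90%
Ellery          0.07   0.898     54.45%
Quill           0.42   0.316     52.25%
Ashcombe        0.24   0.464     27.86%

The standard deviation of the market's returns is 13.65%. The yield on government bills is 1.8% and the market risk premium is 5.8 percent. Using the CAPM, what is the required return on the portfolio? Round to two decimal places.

β_Jory = 0.708 × 36.90% / 13.65% = 1.9139
β_Ellery = 0.898 × 54.45% / 13.65% = 3.5821
β_Quill = 0.316 × 52.25% / 13.65% = 1.2096
β_Ashcombe = 0.464 × 27.86% / 13.65% = 0.9470
β_P = Σ w_i β_i = 0.27×1.9139 + 0.07×3.5821 + 0.42×1.2096 + 0.24×0.9470 = 1.5028
E(R_P) = R_f + β_P × MRP = 1.8% + 1.5028 × 5.8% = 10.52%

10.52%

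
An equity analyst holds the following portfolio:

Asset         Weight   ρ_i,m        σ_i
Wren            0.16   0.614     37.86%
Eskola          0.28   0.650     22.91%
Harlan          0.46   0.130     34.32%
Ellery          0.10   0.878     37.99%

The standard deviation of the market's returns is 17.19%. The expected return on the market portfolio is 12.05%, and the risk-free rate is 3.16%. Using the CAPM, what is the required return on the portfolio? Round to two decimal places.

10.03%

β_Wren = 0.614 × 37.86% / 17.19% = 1.3523
β_Eskola = 0.650 × 22.91% / 17.19% = 0.8663
β_Harlan = 0.130 × 34.32% / 17.19% = 0.2595
β_Ellery = 0.878 × 37.99% / 17.19% = 1.9404
β_P = Σ w_i β_i = 0.16×1.3523 + 0.28×0.8663 + 0.46×0.2595 + 0.10×1.9404 = 0.7723
MRP = 12.05% − 3.16% = 8.89%
E(R_P) = R_f + β_P × MRP = 3.16% + 0.7723 × 8.89% = 10.03%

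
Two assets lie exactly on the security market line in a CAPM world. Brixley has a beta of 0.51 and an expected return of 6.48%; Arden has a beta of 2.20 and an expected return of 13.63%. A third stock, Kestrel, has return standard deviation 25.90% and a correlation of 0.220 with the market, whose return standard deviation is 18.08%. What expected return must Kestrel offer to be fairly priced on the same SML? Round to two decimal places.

5.66%

MRP = (13.63% − 6.48%) / (2.20 − 0.51) = 4.2308%
R_f = 6.48% − 0.51 × 4.2308% = 4.3223%
β_Kestrel = ρ·σ_i/σ_m = 0.220 × 25.90 / 18.08 = 0.3152
E(R_Kestrel) = R_f + β × MRP = 4.3223% + 0.3152 × 4.2308% = 5.66%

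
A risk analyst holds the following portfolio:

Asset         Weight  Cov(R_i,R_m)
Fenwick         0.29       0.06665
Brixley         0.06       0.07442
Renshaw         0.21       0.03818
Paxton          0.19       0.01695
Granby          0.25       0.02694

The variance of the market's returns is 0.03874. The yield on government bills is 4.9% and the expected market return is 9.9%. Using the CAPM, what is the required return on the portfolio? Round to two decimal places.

β_Fenwick = 0.06665 / 0.03874 = 1.7204
β_Brixley = 0.07442 / 0.03874 = 1.9210
β_Renshaw = 0.03818 / 0.03874 = 0.9855
β_Paxton = 0.01695 / 0.03874 = 0.4375
β_Granby = 0.02694 / 0.03874 = 0.6954
β_P = Σ w_i β_i = 0.29×1.7204 + 0.06×1.9210 + 0.21×0.9855 + 0.19×0.4375 + 0.25×0.6954 = 1.0781
MRP = 9.9% − 4.9% = 5.00%
E(R_P) = R_f + β_P × MRP = 4.9% + 1.0781 × 5.0% = 10.29%

10.29%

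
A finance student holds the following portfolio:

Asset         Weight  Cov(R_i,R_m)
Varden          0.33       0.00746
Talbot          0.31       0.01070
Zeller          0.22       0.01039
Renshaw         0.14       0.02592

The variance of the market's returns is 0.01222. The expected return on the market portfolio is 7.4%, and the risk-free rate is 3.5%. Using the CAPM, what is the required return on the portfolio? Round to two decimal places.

7.23%

β_Varden = 0.00746 / 0.01222 = 0.6105
β_Talbot = 0.01070 / 0.01222 = 0.8756
β_Zeller = 0.01039 / 0.01222 = 0.8502
β_Renshaw = 0.02592 / 0.01222 = 2.1211
β_P = Σ w_i β_i = 0.33×0.6105 + 0.31×0.8756 + 0.22×0.8502 + 0.14×2.1211 = 0.9569
MRP = 7.4% − 3.5% = 3.90%
E(R_P) = R_f + β_P × MRP = 3.5% + 0.9569 × 3.9% = 7.23%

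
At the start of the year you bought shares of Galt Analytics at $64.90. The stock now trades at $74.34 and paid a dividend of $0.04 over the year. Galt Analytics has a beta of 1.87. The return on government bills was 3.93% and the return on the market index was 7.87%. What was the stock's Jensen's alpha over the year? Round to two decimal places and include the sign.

+3.31%

Realised HPR = (P1 + D1 − P0) / P0 = (74.34 + 0.04 − 64.90) / 64.90 = 9.48 / 64.90 = 14.6071%
MRP = 7.87% − 3.93% = 3.94%
CAPM required = R_f + β·MRP = 3.93% + 1.87 × 3.94% = 11.2978%
α = realised − required = 14.6071% − 11.2978% = +3.31%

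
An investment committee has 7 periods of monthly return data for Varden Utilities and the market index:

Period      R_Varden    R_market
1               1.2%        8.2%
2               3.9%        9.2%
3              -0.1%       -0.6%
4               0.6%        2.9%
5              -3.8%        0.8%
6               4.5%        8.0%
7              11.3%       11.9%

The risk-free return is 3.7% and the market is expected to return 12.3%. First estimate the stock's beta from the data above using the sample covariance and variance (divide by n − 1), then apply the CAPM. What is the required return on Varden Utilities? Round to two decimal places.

10.99%

Mean R_i = (1.2 + 3.9 − 0.1 + 0.6 − 3.8 + 4.5 + 11.3) / 7 = 2.5143%
Mean R_m = (8.2 + 9.2 − 0.6 + 2.9 + 0.8 + 8.0 + 11.9) / 7 = 5.7714%
Σ(R_i − R̄_i)(R_m − R̄_m) = 113.3729  ⇒  Cov = 113.3729 / 6 = 18.8955
Σ(R_m − R̄_m)² = 133.7343  ⇒  Var(R_m) = 133.7343 / 6 = 22.2891
β = Cov / Var(R_m) = 18.8955 / 22.2891 = 0.8477
MRP = 12.3% − 3.7% = 8.60%
E(R) = R_f + β × MRP = 3.7% + 0.8477 × 8.6% = 10.99%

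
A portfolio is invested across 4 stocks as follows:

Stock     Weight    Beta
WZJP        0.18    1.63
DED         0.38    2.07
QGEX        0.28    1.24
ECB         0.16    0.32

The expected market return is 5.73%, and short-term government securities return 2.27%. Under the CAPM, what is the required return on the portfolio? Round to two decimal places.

β_P = Σ w_i β_i = 0.18×1.63 + 0.38×2.07 + 0.28×1.24 + 0.16×0.32 = 1.4784
MRP = 5.73% − 2.27% = 3.46%
E(R_P) = R_f + β_P × MRP = 2.27% + 1.4784 × 3.46% = 7.39%

7.39%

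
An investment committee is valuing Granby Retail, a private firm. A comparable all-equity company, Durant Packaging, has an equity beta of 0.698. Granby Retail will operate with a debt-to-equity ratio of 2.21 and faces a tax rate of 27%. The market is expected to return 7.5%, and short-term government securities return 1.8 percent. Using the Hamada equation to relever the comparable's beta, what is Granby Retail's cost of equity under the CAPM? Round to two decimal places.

12.20%

β_L = β_U × [1 + (1 − t)(D/E)] = 0.698 × [1 + (1 − 0.27) × 2.21]
    = 0.698 × [1 + 0.73 × 2.21] = 0.698 × 2.6133 = 1.8241
MRP = 7.5% − 1.8% = 5.70%
E(R) = R_f + β_L × MRP = 1.8% + 1.8241 × 5.7% = 12.20%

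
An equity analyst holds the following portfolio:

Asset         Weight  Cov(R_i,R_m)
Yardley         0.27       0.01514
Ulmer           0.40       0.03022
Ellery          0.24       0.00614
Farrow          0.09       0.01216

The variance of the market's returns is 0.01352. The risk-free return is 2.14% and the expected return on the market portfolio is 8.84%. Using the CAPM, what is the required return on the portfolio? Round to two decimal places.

11.43%

β_Yardley = 0.01514 / 0.01352 = 1.1198
β_Ulmer = 0.03022 / 0.01352 = 2.2352
β_Ellery = 0.00614 / 0.01352 = 0.4541
β_Farrow = 0.01216 / 0.01352 = 0.8994
β_P = Σ w_i β_i = 0.27×1.1198 + 0.40×2.2352 + 0.24×0.4541 + 0.09×0.8994 = 1.3864
MRP = 8.84% − 2.14% = 6.70%
E(R_P) = R_f + β_P × MRP = 2.14% + 1.3864 × 6.70% = 11.43%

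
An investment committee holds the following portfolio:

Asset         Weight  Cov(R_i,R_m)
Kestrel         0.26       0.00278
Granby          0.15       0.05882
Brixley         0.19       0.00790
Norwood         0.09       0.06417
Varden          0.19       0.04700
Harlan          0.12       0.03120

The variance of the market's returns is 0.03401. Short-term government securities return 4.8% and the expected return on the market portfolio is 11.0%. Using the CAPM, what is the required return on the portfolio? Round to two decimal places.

β_Kestrel = 0.00278 / 0.03401 = 0.0817
β_Granby = 0.05882 / 0.03401 = 1.7295
β_Brixley = 0.00790 / 0.03401 = 0.2323
β_Norwood = 0.06417 / 0.03401 = 1.8868
β_Varden = 0.04700 / 0.03401 = 1.3819
β_Harlan = 0.03120 / 0.03401 = 0.9174
β_P = Σ w_i β_i = 0.26×0.0817 + 0.15×1.7295 + 0.19×0.2323 + 0.09×1.8868 + 0.19×1.3819 + 0.12×0.9174 = 0.8673
MRP = 11.0% − 4.8% = 6.20%
E(R_P) = R_f + β_P × MRP = 4.8% + 0.8673 × 6.2% = 10.18%

10.18%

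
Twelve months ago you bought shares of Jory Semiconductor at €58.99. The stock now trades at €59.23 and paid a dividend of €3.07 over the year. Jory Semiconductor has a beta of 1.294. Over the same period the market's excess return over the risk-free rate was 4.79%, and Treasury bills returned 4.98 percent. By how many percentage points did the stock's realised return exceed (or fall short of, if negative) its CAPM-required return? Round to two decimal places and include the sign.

Realised HPR = (P1 + D1 − P0) / P0 = (59.23 + 3.07 − 58.99) / 58.99 = 3.31 / 58.99 = 5.6111%
CAPM required = R_f + β·MRP = 4.98% + 1.294 × 4.79% = 11.17826%
α = realised − required = 5.6111% − 11.17826% = -5.57%

-5.57%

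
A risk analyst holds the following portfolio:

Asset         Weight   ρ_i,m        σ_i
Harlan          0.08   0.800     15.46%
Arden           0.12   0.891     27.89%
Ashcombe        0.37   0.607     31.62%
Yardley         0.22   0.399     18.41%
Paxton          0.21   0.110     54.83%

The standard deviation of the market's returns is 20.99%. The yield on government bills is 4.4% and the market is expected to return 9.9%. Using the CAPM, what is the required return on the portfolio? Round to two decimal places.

β_Harlan = 0.800 × 15.46% / 20.99% = 0.5892
β_Arden = 0.891 × 27.89% / 20.99% = 1.1839
β_Ashcombe = 0.607 × 31.62% / 20.99% = 0.9144
β_Yardley = 0.399 × 18.41% / 20.99% = 0.3500
β_Paxton = 0.110 × 54.83% / 20.99% = 0.2873
β_P = Σ w_i β_i = 0.08×0.5892 + 0.12×1.1839 + 0.37×0.9144 + 0.22×0.3500 + 0.21×0.2873 = 0.6649
MRP = 9.9% − 4.4% = 5.50%
E(R_P) = R_f + β_P × MRP = 4.4% + 0.6649 × 5.5% = 8.06%

8.06%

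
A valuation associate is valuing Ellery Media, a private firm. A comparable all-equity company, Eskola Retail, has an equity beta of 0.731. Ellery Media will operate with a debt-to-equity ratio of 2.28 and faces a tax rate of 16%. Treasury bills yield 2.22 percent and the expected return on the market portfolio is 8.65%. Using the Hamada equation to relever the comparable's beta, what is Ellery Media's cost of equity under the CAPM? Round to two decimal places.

15.92%

β_L = β_U × [1 + (1 − t)(D/E)] = 0.731 × [1 + (1 − 0.16) × 2.28]
    = 0.731 × [1 + 0.84 × 2.28] = 0.731 × 2.9152 = 2.1310
MRP = 8.65% − 2.22% = 6.43%
E(R) = R_f + β_L × MRP = 2.22% + 2.1310 × 6.43% = 15.92%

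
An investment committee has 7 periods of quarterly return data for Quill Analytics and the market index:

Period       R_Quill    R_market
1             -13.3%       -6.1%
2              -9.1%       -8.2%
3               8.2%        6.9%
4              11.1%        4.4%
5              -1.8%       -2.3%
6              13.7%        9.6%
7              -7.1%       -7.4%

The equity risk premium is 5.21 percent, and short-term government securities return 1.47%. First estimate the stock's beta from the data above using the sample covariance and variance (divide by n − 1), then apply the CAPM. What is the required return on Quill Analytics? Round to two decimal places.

8.75%

Mean R_i = (-13.3 − 9.1 + 8.2 + 11.1 − 1.8 + 13.7 − 7.1) / 7 = 0.2429%
Mean R_m = (-6.1 − 8.2 + 6.9 + 4.4 − 2.3 + 9.6 − 7.4) / 7 = -0.4429%
Σ(R_i − R̄_i)(R_m − R̄_m) = 450.1229  ⇒  Cov = 450.1229 / 6 = 75.0205
Σ(R_m − R̄_m)² = 322.2571  ⇒  Var(R_m) = 322.2571 / 6 = 53.7095
β = Cov / Var(R_m) = 75.0205 / 53.7095 = 1.3968
E(R) = R_f + β × MRP = 1.47% + 1.3968 × 5.21% = 8.75%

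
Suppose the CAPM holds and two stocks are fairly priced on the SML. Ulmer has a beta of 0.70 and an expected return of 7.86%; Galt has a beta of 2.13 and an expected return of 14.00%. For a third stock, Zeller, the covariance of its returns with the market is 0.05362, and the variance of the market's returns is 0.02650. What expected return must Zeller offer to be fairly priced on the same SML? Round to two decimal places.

MRP = (14.00% − 7.86%) / (2.13 − 0.70) = 4.2937%
R_f = 7.86% − 0.70 × 4.2937% = 4.8544%
β_Zeller = Cov / Var(R_m) = 0.05362 / 0.02650 = 2.0234
E(R_Zeller) = R_f + β × MRP = 4.8544% + 2.0234 × 4.2937% = 13.54%

13.54%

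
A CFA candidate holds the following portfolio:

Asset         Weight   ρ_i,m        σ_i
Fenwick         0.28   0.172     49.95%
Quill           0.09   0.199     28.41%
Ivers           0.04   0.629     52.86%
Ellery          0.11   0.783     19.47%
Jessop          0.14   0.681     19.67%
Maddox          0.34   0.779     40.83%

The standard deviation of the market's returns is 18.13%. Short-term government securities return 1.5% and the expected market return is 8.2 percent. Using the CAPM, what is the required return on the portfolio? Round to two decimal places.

β_Fenwick = 0.172 × 49.95% / 18.13% = 0.4739
β_Quill = 0.199 × 28.41% / 18.13% = 0.3118
β_Ivers = 0.629 × 52.86% / 18.13% = 1.8339
β_Ellery = 0.783 × 19.47% / 18.13% = 0.8409
β_Jessop = 0.681 × 19.67% / 18.13% = 0.7388
β_Maddox = 0.779 × 40.83% / 18.13% = 1.7544
β_P = Σ w_i β_i = 0.28×0.4739 + 0.09×0.3118 + 0.04×1.8339 + 0.11×0.8409 + 0.14×0.7388 + 0.34×1.7544 = 1.0265
MRP = 8.2% − 1.5% = 6.70%
E(R_P) = R_f + β_P × MRP = 1.5% + 1.0265 × 6.7% = 8.38%

8.38%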